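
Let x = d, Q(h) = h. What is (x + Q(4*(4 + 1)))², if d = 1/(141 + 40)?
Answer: 13111641/32761 ≈ 400.22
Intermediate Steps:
d = 1/181 ≈ 0.0055249
x = 1/181 ≈ 0.0055249
(x + Q(4*(4 + 1)))² = (1/181 + 4*(4 + 1))² = (1/181 + 4*5)² = (1/181 + 20)² = (3621/181)² = 13111641/32761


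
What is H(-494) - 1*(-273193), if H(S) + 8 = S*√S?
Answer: 273185 - 494*I*√494 ≈ 2.7319e+5 - 10980.0*I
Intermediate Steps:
H(S) = -8 + S^(3/2) (H(S) = -8 + S*√S = -8 + S^(3/2))
H(-494) - 1*(-273193) = (-8 + (-494)^(3/2)) - 1*(-273193) = (-8 - 494*I*√494) + 273193 = 273185 - 494*I*√494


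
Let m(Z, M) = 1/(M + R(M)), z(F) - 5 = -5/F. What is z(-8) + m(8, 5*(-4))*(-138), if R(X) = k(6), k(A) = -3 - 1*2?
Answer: 2229/200 ≈ 11.145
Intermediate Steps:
k(A) = -5 (k(A) = -3 - 2 = -5)
R(X) = -5
z(F) = 5 - 5/F
m(Z, M) = 1/(-5 + M) (m(Z, M) = 1/(M - 5) = 1/(-5 + M))
z(-8) + m(8, 5*(-4))*(-138) = (5 - 5/(-8)) - 138/(-5 + 5*(-4)) = (5 - 5*(-⅛)) - 138/(-5 - 20) = (5 + 5/8) - 138/(-25) = 45/8 - 1/25*(-138) = 45/8 + 138/25 = 2229/200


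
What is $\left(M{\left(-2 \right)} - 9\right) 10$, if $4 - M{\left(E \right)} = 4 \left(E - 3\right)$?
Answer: $150$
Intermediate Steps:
$M{\left(E \right)} = 16 - 4 E$ ($M{\left(E \right)} = 4 - 4 \left(E - 3\right) = 4 - 4 \left(-3 + E\right) = 4 - \left(-12 + 4 E\right) = 16 - 4 E$)
$\left(M{\left(-2 \right)} - 9\right) 10 = \left(\left(16 - -8\right) - 9\right) 10 = \left(\left(16 + 8\right) - 9\right) 10 = \left(24 - 9\right) 10 = 15 \cdot 10 = 150$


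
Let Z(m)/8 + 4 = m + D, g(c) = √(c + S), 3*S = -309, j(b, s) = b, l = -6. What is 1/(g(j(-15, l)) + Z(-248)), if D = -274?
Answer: -2104/8853691 - I*√118/17707382 ≈ -0.00023764 - 6.1346e-7*I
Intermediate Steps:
S = -103 (S = (⅓)*(-309) = -103)
g(c) = √(-103 + c) (g(c) = √(c - 103) = √(-103 + c))
Z(m) = -2224 + 8*m (Z(m) = -32 + 8*(m - 274) = -32 + 8*(-274 + m) = -32 + (-2192 + 8*m) = -2224 + 8*m)
1/(g(j(-15, l)) + Z(-248)) = 1/(√(-103 - 15) + (-2224 + 8*(-248))) = 1/(√(-118) + (-2224 - 1984)) = 1/(I*√118 - 4208) = 1/(-4208 + I*√118)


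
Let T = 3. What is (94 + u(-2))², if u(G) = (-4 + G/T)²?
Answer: 1085764/81 ≈ 13405.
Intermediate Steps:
u(G) = (-4 + G/3)²
(94 + u(-2))² = (94 + (-12 - 2)²/9)² = (94 + (⅑)*(-14)²)² = (94 + (⅑)*196)² = (94 + 196/9)² = (1042/9)² = 1085764/81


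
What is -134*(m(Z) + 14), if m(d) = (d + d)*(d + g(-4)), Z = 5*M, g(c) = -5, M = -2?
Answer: -42076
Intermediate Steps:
Z = -10 (Z = 5*(-2) = -10)
m(d) = 2*d*(-5 + d) (m(d) = (d + d)*(d - 5) = (2*d)*(-5 + d) = 2*d*(-5 + d))
-134*(m(Z) + 14) = -134*(2*(-10)*(-5 - 10) + 14) = -134*(2*(-10)*(-15) + 14) = -134*(300 + 14) = -134*314 = -42076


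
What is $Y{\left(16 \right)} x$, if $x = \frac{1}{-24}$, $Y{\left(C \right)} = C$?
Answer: $- \frac{2}{3} \approx -0.66667$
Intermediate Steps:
$x = - \frac{1}{24} \approx -0.041667$
$Y{\left(16 \right)} x = 16 \left(- \frac{1}{24}\right) = - \frac{2}{3}$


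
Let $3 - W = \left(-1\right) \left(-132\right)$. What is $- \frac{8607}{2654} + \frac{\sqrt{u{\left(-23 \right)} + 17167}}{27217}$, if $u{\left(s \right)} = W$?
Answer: $- \frac{8607}{2654} + \frac{\sqrt{17038}}{27217} \approx -3.2382$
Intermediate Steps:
$W = -129$ ($W = 3 - \left(-1\right) \left(-132\right) = 3 - 132 = -129$)
$u{\left(s \right)} = -129$
$- \frac{8607}{2654} + \frac{\sqrt{u{\left(-23 \right)} + 17167}}{27217} = - \frac{8607}{2654} + \frac{\sqrt{-129 + 17167}}{27217} = \left(-8607\right) \frac{1}{2654} + \sqrt{17038} \cdot \frac{1}{27217} = - \frac{8607}{2654} + \frac{\sqrt{17038}}{27217}$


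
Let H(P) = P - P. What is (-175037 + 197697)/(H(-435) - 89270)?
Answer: -2266/8927 ≈ -0.25384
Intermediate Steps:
H(P) = 0
(-175037 + 197697)/(H(-435) - 89270) = (-175037 + 197697)/(0 - 89270) = 22660/(-89270) = 22660*(-1/89270) = -2266/8927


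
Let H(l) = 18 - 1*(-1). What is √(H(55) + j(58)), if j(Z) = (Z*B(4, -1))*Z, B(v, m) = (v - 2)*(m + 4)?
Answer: √20203 ≈ 142.14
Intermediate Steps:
B(v, m) = (-2 + v)*(4 + m)
H(l) = 19 (H(l) = 18 + 1 = 19)
j(Z) = 6*Z² (j(Z) = (Z*(-8 - 2*(-1) + 4*4 - 1*4))*Z = (Z*(-8 + 2 + 16 - 4))*Z = (Z*6)*Z = (6*Z)*Z = 6*Z²)
√(H(55) + j(58)) = √(19 + 6*58²) = √(19 + 6*3364) = √(19 + 20184) = √20203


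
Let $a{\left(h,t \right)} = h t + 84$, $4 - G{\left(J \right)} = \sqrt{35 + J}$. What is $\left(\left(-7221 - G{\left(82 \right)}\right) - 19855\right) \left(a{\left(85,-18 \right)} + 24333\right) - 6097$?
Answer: $-619786057 + 68661 \sqrt{13} \approx -6.1954 \cdot 10^{8}$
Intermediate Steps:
$G{\left(J \right)} = 4 - \sqrt{35 + J}$
$a{\left(h,t \right)} = 84 + h t$
$\left(\left(-7221 - G{\left(82 \right)}\right) - 19855\right) \left(a{\left(85,-18 \right)} + 24333\right) - 6097 = \left(\left(-7221 - \left(4 - \sqrt{35 + 82}\right)\right) - 19855\right) \left(\left(84 + 85 \left(-18\right)\right) + 24333\right) - 6097 = \left(\left(-7221 - \left(4 - \sqrt{117}\right)\right) - 19855\right) \left(\left(84 - 1530\right) + 24333\right) - 6097 = \left(\left(-7221 - \left(4 - 3 \sqrt{13}\right)\right) - 19855\right) \left(-1446 + 24333\right) - 6097 = \left(\left(-7221 - \left(4 - 3 \sqrt{13}\right)\right) - 19855\right) 22887 - 6097 = \left(\left(-7225 + 3 \sqrt{13}\right) - 19855\right) 22887 - 6097 = \left(-27080 + 3 \sqrt{13}\right) 22887 - 6097 = \left(-619779960 + 68661 \sqrt{13}\right) - 6097 = -619786057 + 68661 \sqrt{13}$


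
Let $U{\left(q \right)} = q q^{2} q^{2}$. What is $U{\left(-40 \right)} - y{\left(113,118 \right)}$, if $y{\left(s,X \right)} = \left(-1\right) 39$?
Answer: $-102399961$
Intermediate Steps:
$U{\left(q \right)} = q^{5}$ ($U{\left(q \right)} = q^{3} q^{2} = q^{5}$)
$y{\left(s,X \right)} = -39$
$U{\left(-40 \right)} - y{\left(113,118 \right)} = \left(-40\right)^{5} - -39 = -102400000 + 39 = -102399961$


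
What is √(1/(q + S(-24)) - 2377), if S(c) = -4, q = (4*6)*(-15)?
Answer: I*√78735839/182 ≈ 48.755*I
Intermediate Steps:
q = -360 (q = 24*(-15) = -360)
√(1/(q + S(-24)) - 2377) = √(1/(-360 - 4) - 2377) = √(1/(-364) - 2377) = √(-1/364 - 2377) = √(-865229/364) = I*√78735839/182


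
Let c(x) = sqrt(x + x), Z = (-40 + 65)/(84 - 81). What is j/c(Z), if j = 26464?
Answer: 13232*sqrt(6)/5 ≈ 6482.3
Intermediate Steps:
Z = 25/3 ≈ 8.3333
c(x) = sqrt(2)*sqrt(x) (c(x) = sqrt(2*x) = sqrt(2)*sqrt(x))
j/c(Z) = 26464/((sqrt(2)*sqrt(25/3))) = 26464/((sqrt(2)*(5*sqrt(3)/3))) = 26464/((5*sqrt(6)/3)) = 26464*(sqrt(6)/10) = 13232*sqrt(6)/5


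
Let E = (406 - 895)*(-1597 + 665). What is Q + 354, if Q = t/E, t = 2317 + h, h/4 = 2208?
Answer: 161345941/455748 ≈ 354.02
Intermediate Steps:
h = 8832 (h = 4*2208 = 8832)
E = 455748 (E = -489*(-932) = 455748)
t = 11149 (t = 2317 + 8832 = 11149)
Q = 11149/455748 ≈ 0.024463
Q + 354 = 11149/455748 + 354 = 161345941/455748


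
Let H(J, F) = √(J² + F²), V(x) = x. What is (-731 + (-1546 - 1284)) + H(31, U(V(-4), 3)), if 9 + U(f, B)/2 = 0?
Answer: -3561 + √1285 ≈ -3525.2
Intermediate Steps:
U(f, B) = -18 (U(f, B) = -18 + 2*0 = -18 + 0 = -18)
H(J, F) = √(F² + J²)
(-731 + (-1546 - 1284)) + H(31, U(V(-4), 3)) = (-731 + (-1546 - 1284)) + √((-18)² + 31²) = (-731 - 2830) + √(324 + 961) = -3561 + √1285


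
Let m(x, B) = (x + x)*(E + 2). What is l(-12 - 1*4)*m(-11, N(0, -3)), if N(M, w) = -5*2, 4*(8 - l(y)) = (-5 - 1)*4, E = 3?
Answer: -1540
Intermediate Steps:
l(y) = 14 (l(y) = 8 - (-5 - 1)*4/4 = 8 - (-3)*4/2 = 8 - ¼*(-24) = 8 + 6 = 14)
N(M, w) = -10
m(x, B) = 10*x (m(x, B) = (x + x)*(3 + 2) = (2*x)*5 = 10*x)
l(-12 - 1*4)*m(-11, N(0, -3)) = 14*(10*(-11)) = 14*(-110) = -1540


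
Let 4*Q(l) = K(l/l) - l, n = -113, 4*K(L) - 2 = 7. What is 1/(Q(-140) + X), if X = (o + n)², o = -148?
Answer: 16/1090505 ≈ 1.4672e-5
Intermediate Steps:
K(L) = 9/4 (K(L) = ½ + (¼)*7 = ½ + 7/4 = 9/4)
Q(l) = 9/16 - l/4 (Q(l) = (9/4 - l)/4 = 9/16 - l/4)
X = 68121 (X = (-148 - 113)² = (-261)² = 68121)
1/(Q(-140) + X) = 1/((9/16 - ¼*(-140)) + 68121) = 1/((9/16 + 35) + 68121) = 1/(569/16 + 68121) = 1/(1090505/16) = 16/1090505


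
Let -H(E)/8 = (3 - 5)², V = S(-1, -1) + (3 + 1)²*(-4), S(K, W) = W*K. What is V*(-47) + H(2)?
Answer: 2929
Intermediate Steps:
S(K, W) = K*W
V = -63 (V = -1*(-1) + (3 + 1)²*(-4) = 1 + 4²*(-4) = 1 + 16*(-4) = 1 - 64 = -63)
H(E) = -32 (H(E) = -8*(3 - 5)² = -8*(-2)² = -8*4 = -32)
V*(-47) + H(2) = -63*(-47) - 32 = 2961 - 32 = 2929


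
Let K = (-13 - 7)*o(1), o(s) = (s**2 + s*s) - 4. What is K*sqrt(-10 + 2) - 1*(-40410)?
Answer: 40410 + 80*I*sqrt(2) ≈ 40410.0 + 113.14*I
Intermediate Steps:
o(s) = -4 + 2*s**2 (o(s) = (s**2 + s**2) - 4 = 2*s**2 - 4 = -4 + 2*s**2)
K = 40 (K = (-13 - 7)*(-4 + 2*1**2) = -20*(-4 + 2*1) = -20*(-4 + 2) = -20*(-2) = 40)
K*sqrt(-10 + 2) - 1*(-40410) = 40*sqrt(-10 + 2) - 1*(-40410) = 40*sqrt(-8) + 40410 = 40*(2*I*sqrt(2)) + 40410 = 80*I*sqrt(2) + 40410 = 40410 + 80*I*sqrt(2)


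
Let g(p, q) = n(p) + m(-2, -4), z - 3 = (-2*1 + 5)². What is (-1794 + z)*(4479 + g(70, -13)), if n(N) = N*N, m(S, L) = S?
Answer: -16709814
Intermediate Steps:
n(N) = N²
z = 12 (z = 3 + (-2*1 + 5)² = 3 + (-2 + 5)² = 3 + 3² = 3 + 9 = 12)
g(p, q) = -2 + p² (g(p, q) = p² - 2 = -2 + p²)
(-1794 + z)*(4479 + g(70, -13)) = (-1794 + 12)*(4479 + (-2 + 70²)) = -1782*(4479 + (-2 + 4900)) = -1782*(4479 + 4898) = -1782*9377 = -16709814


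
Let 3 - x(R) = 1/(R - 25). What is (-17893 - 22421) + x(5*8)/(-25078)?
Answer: -7582458712/188085 ≈ -40314.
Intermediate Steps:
x(R) = 3 - 1/(-25 + R) (x(R) = 3 - 1/(R - 25) = 3 - 1/(-25 + R))
(-17893 - 22421) + x(5*8)/(-25078) = (-17893 - 22421) + ((-76 + 3*(5*8))/(-25 + 5*8))/(-25078) = -40314 + ((-76 + 3*40)/(-25 + 40))*(-1/25078) = -40314 + ((-76 + 120)/15)*(-1/25078) = -40314 + ((1/15)*44)*(-1/25078) = -40314 + (44/15)*(-1/25078) = -40314 - 22/188085 = -7582458712/188085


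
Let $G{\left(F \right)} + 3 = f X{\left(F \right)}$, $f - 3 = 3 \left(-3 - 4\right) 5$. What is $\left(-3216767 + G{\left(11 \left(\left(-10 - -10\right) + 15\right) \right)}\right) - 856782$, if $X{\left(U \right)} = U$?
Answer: $-4090382$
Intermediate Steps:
$f = -102$ ($f = 3 + 3 \left(-3 - 4\right) 5 = 3 + 3 \left(-7\right) 5 = 3 - 105 = -102$)
$G{\left(F \right)} = -3 - 102 F$
$\left(-3216767 + G{\left(11 \left(\left(-10 - -10\right) + 15\right) \right)}\right) - 856782 = \left(-3216767 - \left(3 + 102 \cdot 11 \left(\left(-10 - -10\right) + 15\right)\right)\right) - 856782 = \left(-3216767 - \left(3 + 102 \cdot 11 \left(\left(-10 + 10\right) + 15\right)\right)\right) - 856782 = \left(-3216767 - \left(3 + 102 \cdot 11 \left(0 + 15\right)\right)\right) - 856782 = \left(-3216767 - \left(3 + 102 \cdot 11 \cdot 15\right)\right) - 856782 = \left(-3216767 - 16833\right) - 856782 = -3233600 - 856782 = -4090382$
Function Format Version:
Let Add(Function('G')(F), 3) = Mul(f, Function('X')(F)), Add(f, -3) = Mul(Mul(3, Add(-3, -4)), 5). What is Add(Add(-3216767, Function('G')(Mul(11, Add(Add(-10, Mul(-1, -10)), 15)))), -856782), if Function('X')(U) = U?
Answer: -4090382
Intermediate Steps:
f = -102 (f = Add(3, Mul(Mul(3, Add(-3, -4)), 5)) = Add(3, Mul(Mul(3, -7), 5)) = Add(3, Mul(-21, 5)) = Add(3, -105) = -102)
Function('G')(F) = Add(-3, Mul(-102, F))
Add(Add(-3216767, Function('G')(Mul(11, Add(Add(-10, Mul(-1, -10)), 15)))), -856782) = Add(Add(-3216767, Add(-3, Mul(-102, Mul(11, Add(Add(-10, Mul(-1, -10)), 15))))), -856782) = Add(Add(-3216767, Add(-3, Mul(-102, Mul(11, Add(Add(-10, 10), 15))))), -856782) = Add(Add(-3216767, Add(-3, Mul(-102, Mul(11, Add(0, 15))))), -856782) = Add(Add(-3216767, Add(-3, Mul(-102, Mul(11, 15)))), -856782) = Add(Add(-3216767, Add(-3, Mul(-102, 165))), -856782) = Add(Add(-3216767, Add(-3, -16830)), -856782) = Add(Add(-3216767, -16833), -856782) = Add(-3233600, -856782) = -4090382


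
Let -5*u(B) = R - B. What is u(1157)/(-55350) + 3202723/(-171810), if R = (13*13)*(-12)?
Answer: -985445339/52831575 ≈ -18.653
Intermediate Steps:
R = -2028 (R = 169*(-12) = -2028)
u(B) = 2028/5 + B/5 (u(B) = -(-2028 - B)/5 = 2028/5 + B/5)
u(1157)/(-55350) + 3202723/(-171810) = (2028/5 + (⅕)*1157)/(-55350) + 3202723/(-171810) = (2028/5 + 1157/5)*(-1/55350) + 3202723*(-1/171810) = 637*(-1/55350) - 3202723/171810 = -637/55350 - 3202723/171810 = -985445339/52831575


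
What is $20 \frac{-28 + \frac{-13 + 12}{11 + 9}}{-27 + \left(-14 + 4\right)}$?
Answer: $\frac{561}{37} \approx 15.162$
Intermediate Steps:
$20 \frac{-28 + \frac{-13 + 12}{11 + 9}}{-27 + \left(-14 + 4\right)} = 20 \frac{-28 - \frac{1}{20}}{-27 - 10} = 20 \frac{-28 - \frac{1}{20}}{-37} = 20 \left(-28 - \frac{1}{20}\right) \left(- \frac{1}{37}\right) = 20 \left(\left(- \frac{561}{20}\right) \left(- \frac{1}{37}\right)\right) = 20 \cdot \frac{561}{740} = \frac{561}{37}$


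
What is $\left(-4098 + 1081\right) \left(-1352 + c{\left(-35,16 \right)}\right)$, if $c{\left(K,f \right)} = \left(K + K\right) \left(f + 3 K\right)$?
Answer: $-14716926$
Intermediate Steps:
$c{\left(K,f \right)} = 2 K \left(f + 3 K\right)$
$\left(-4098 + 1081\right) \left(-1352 + c{\left(-35,16 \right)}\right) = \left(-4098 + 1081\right) \left(-1352 + 2 \left(-35\right) \left(16 + 3 \left(-35\right)\right)\right) = - 3017 \left(-1352 + 2 \left(-35\right) \left(16 - 105\right)\right) = - 3017 \left(-1352 + 2 \left(-35\right) \left(-89\right)\right) = - 3017 \left(-1352 + 6230\right) = \left(-3017\right) 4878 = -14716926$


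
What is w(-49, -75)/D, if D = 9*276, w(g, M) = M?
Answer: -25/828 ≈ -0.030193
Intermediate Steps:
D = 2484
w(-49, -75)/D = -75/2484 = -75*1/2484 = -25/828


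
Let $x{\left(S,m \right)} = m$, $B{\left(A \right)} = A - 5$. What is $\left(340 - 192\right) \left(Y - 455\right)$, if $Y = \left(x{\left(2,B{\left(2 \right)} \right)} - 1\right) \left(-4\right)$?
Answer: $-64972$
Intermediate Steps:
$B{\left(A \right)} = -5 + A$ ($B{\left(A \right)} = A - 5 = -5 + A$)
$Y = 16$ ($Y = \left(\left(-5 + 2\right) - 1\right) \left(-4\right) = \left(-3 - 1\right) \left(-4\right) = \left(-4\right) \left(-4\right) = 16$)
$\left(340 - 192\right) \left(Y - 455\right) = \left(340 - 192\right) \left(16 - 455\right) = 148 \left(-439\right) = -64972$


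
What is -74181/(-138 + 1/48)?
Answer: 3560688/6623 ≈ 537.63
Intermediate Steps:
-74181/(-138 + 1/48) = -74181/(1*(-6623/48)) = -74181/(-6623/48) = -74181*(-48/6623) = 3560688/6623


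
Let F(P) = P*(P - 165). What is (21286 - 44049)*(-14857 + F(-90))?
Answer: -184220959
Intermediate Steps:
F(P) = P*(-165 + P)
(21286 - 44049)*(-14857 + F(-90)) = (21286 - 44049)*(-14857 - 90*(-165 - 90)) = -22763*(-14857 - 90*(-255)) = -22763*(-14857 + 22950) = -22763*8093 = -184220959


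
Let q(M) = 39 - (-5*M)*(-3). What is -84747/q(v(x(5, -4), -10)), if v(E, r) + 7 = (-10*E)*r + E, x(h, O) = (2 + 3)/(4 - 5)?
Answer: -28249/2573 ≈ -10.979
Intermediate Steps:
x(h, O) = -5 (x(h, O) = 5/(-1) = 5*(-1) = -5)
v(E, r) = -7 + E - 10*E*r (v(E, r) = -7 + ((-10*E)*r + E) = -7 + (-10*E*r + E) = -7 + (E - 10*E*r) = -7 + E - 10*E*r)
q(M) = 39 - 15*M
-84747/q(v(x(5, -4), -10)) = -84747/(39 - 15*(-7 - 5 - 10*(-5)*(-10))) = -84747/(39 - 15*(-7 - 5 - 500)) = -84747/(39 - 15*(-512)) = -84747/(39 + 7680) = -84747/7719 = -84747*1/7719 = -28249/2573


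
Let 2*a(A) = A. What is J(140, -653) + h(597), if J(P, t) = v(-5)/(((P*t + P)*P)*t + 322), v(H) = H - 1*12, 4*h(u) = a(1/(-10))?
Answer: -4172409641/333792716880 ≈ -0.012500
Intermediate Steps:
a(A) = A/2
h(u) = -1/80 (h(u) = ((1/2)/(-10))/4 = ((1/2)*(-1/10))/4 = (1/4)*(-1/20) = -1/80)
v(H) = -12 + H (v(H) = H - 12 = -12 + H)
J(P, t) = -17/(322 + P*t*(P + P*t)) (J(P, t) = (-12 - 5)/(((P*t + P)*P)*t + 322) = -17/(((P + P*t)*P)*t + 322) = -17/((P*(P + P*t))*t + 322) = -17/(P*t*(P + P*t) + 322) = -17/(322 + P*t*(P + P*t)))
J(140, -653) + h(597) = -17/(322 - 653*140**2 + 140**2*(-653)**2) - 1/80 = -17/(322 - 653*19600 + 19600*426409) - 1/80 = -17/(322 - 12798800 + 8357616400) - 1/80 = -17/8344817922 - 1/80 = -4172409641/333792716880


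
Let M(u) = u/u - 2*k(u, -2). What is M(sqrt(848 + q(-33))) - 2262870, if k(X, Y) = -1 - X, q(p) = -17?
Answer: -2262867 + 2*sqrt(831) ≈ -2.2628e+6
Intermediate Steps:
M(u) = 3 + 2*u (M(u) = u/u - 2*(-1 - u) = 1 + (2 + 2*u) = 3 + 2*u)
M(sqrt(848 + q(-33))) - 2262870 = (3 + 2*sqrt(848 - 17)) - 2262870 = (3 + 2*sqrt(831)) - 2262870 = -2262867 + 2*sqrt(831)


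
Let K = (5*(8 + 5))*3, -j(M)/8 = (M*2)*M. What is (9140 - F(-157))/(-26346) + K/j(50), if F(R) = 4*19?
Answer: -36769747/105384000 ≈ -0.34891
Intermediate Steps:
j(M) = -16*M**2 (j(M) = -8*M*2*M = -8*2*M*M = -16*M**2)
F(R) = 76
K = 195 (K = (5*13)*3 = 65*3 = 195)
(9140 - F(-157))/(-26346) + K/j(50) = (9140 - 1*76)/(-26346) + 195/((-16*50**2)) = (9140 - 76)*(-1/26346) + 195/((-16*2500)) = 9064*(-1/26346) + 195/(-40000) = -4532/13173 + 195*(-1/40000) = -4532/13173 - 39/8000 = -36769747/105384000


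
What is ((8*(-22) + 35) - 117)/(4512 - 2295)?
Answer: -86/739 ≈ -0.11637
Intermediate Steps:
((8*(-22) + 35) - 117)/(4512 - 2295) = ((-176 + 35) - 117)/2217 = (-141 - 117)*(1/2217) = -258*1/2217 = -86/739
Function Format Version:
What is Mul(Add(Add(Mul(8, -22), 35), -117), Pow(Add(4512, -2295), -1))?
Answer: Rational(-86, 739) ≈ -0.11637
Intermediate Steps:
Mul(Add(Add(Mul(8, -22), 35), -117), Pow(Add(4512, -2295), -1)) = Mul(Add(Add(-176, 35), -117), Pow(2217, -1)) = Mul(Add(-141, -117), Rational(1, 2217)) = Mul(-258, Rational(1, 2217)) = Rational(-86, 739)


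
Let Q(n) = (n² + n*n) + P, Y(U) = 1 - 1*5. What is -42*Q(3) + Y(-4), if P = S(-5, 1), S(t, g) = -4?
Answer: -592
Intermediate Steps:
Y(U) = -4 (Y(U) = 1 - 5 = -4)
P = -4
Q(n) = -4 + 2*n² (Q(n) = (n² + n*n) - 4 = (n² + n²) - 4 = 2*n² - 4 = -4 + 2*n²)
-42*Q(3) + Y(-4) = -42*(-4 + 2*3²) - 4 = -42*(-4 + 2*9) - 4 = -42*(-4 + 18) - 4 = -42*14 - 4 = -588 - 4 = -592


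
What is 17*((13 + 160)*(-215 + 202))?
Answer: -38233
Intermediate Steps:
17*((13 + 160)*(-215 + 202)) = 17*(173*(-13)) = 17*(-2249) = -38233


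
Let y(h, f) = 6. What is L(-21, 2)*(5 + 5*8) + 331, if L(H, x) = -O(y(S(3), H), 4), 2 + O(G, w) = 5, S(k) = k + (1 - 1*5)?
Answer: 196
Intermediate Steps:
S(k) = -4 + k (S(k) = k + (1 - 5) = k - 4 = -4 + k)
O(G, w) = 3 (O(G, w) = -2 + 5 = 3)
L(H, x) = -3 (L(H, x) = -1*3 = -3)
L(-21, 2)*(5 + 5*8) + 331 = -3*(5 + 5*8) + 331 = -3*(5 + 40) + 331 = -3*45 + 331 = -135 + 331 = 196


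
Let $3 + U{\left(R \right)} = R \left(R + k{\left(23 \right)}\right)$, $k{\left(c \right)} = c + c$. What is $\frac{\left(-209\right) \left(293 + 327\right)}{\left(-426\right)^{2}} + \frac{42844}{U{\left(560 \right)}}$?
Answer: $- \frac{3016560193}{5132095911} \approx -0.58778$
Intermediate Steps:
$k{\left(c \right)} = 2 c$
$U{\left(R \right)} = -3 + R \left(46 + R\right)$ ($U{\left(R \right)} = -3 + R \left(R + 2 \cdot 23\right) = -3 + R \left(R + 46\right) = -3 + R \left(46 + R\right)$)
$\frac{\left(-209\right) \left(293 + 327\right)}{\left(-426\right)^{2}} + \frac{42844}{U{\left(560 \right)}} = \frac{\left(-209\right) \left(293 + 327\right)}{\left(-426\right)^{2}} + \frac{42844}{-3 + 560^{2} + 46 \cdot 560} = \frac{\left(-209\right) 620}{181476} + \frac{42844}{-3 + 313600 + 25760} = \left(-129580\right) \frac{1}{181476} + \frac{42844}{339357} = - \frac{32395}{45369} + 42844 \cdot \frac{1}{339357} = - \frac{32395}{45369} + \frac{42844}{339357} = - \frac{3016560193}{5132095911}$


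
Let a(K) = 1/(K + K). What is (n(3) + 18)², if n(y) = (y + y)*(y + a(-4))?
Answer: 19881/16 ≈ 1242.6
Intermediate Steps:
a(K) = 1/(2*K)
n(y) = 2*y*(-⅛ + y) (n(y) = (y + y)*(y + (½)/(-4)) = (2*y)*(y + (½)*(-¼)) = (2*y)*(y - ⅛) = (2*y)*(-⅛ + y) = 2*y*(-⅛ + y))
(n(3) + 18)² = ((¼)*3*(-1 + 8*3) + 18)² = ((¼)*3*(-1 + 24) + 18)² = ((¼)*3*23 + 18)² = (69/4 + 18)² = (141/4)² = 19881/16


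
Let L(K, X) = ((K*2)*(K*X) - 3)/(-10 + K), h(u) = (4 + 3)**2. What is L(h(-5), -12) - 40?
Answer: -19729/13 ≈ -1517.6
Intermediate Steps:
h(u) = 49 (h(u) = 7**2 = 49)
L(K, X) = (-3 + 2*X*K**2)/(-10 + K) (L(K, X) = ((2*K)*(K*X) - 3)/(-10 + K) = (2*X*K**2 - 3)/(-10 + K) = (-3 + 2*X*K**2)/(-10 + K))
L(h(-5), -12) - 40 = (-3 + 2*(-12)*49**2)/(-10 + 49) - 40 = (-3 + 2*(-12)*2401)/39 - 40 = (-3 - 57624)/39 - 40 = (1/39)*(-57627) - 40 = -19209/13 - 40 = -19729/13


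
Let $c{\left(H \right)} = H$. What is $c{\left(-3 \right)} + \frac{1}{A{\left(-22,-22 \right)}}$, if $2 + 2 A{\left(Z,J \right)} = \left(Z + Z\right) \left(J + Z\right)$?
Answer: $- \frac{2900}{967} \approx -2.999$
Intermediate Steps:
$A{\left(Z,J \right)} = -1 + Z \left(J + Z\right)$ ($A{\left(Z,J \right)} = -1 + \frac{\left(Z + Z\right) \left(J + Z\right)}{2} = -1 + \frac{2 Z \left(J + Z\right)}{2} = -1 + Z \left(J + Z\right)$)
$c{\left(-3 \right)} + \frac{1}{A{\left(-22,-22 \right)}} = -3 + \frac{1}{-1 + \left(-22\right)^{2} - -484} = -3 + \frac{1}{-1 + 484 + 484} = -3 + \frac{1}{967} = - \frac{2900}{967}$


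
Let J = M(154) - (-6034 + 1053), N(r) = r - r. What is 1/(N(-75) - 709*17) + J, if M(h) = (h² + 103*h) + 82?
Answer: 538057972/12053 ≈ 44641.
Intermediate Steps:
M(h) = 82 + h² + 103*h
N(r) = 0
J = 44641 (J = (82 + 154² + 103*154) - (-6034 + 1053) = (82 + 23716 + 15862) - 1*(-4981) = 39660 + 4981 = 44641)
1/(N(-75) - 709*17) + J = 1/(0 - 709*17) + 44641 = 1/(0 - 12053) + 44641 = 1/(-12053) + 44641 = -1/12053 + 44641 = 538057972/12053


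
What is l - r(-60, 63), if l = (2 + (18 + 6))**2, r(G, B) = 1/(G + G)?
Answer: 81121/120 ≈ 676.01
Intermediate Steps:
r(G, B) = 1/(2*G)
l = 676 (l = (2 + 24)**2 = 26**2 = 676)
l - r(-60, 63) = 676 - 1/(2*(-60)) = 676 - (-1)/(2*60) = 676 - 1*(-1/120) = 676 + 1/120 = 81121/120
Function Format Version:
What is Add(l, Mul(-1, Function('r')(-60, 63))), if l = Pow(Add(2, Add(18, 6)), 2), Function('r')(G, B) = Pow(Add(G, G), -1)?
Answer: Rational(81121, 120) ≈ 676.01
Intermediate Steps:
Function('r')(G, B) = Mul(Rational(1, 2), Pow(G, -1)) (Function('r')(G, B) = Pow(Mul(2, G), -1) = Mul(Rational(1, 2), Pow(G, -1)))
l = 676 (l = Pow(Add(2, 24), 2) = Pow(26, 2) = 676)
Add(l, Mul(-1, Function('r')(-60, 63))) = Add(676, Mul(-1, Mul(Rational(1, 2), Pow(-60, -1)))) = Add(676, Mul(-1, Mul(Rational(1, 2), Rational(-1, 60)))) = Add(676, Mul(-1, Rational(-1, 120))) = Add(676, Rational(1, 120)) = Rational(81121, 120)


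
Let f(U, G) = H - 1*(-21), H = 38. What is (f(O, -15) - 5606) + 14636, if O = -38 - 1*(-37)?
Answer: 9089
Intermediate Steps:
O = -1 (O = -38 + 37 = -1)
f(U, G) = 59 (f(U, G) = 38 - 1*(-21) = 38 + 21 = 59)
(f(O, -15) - 5606) + 14636 = (59 - 5606) + 14636 = -5547 + 14636 = 9089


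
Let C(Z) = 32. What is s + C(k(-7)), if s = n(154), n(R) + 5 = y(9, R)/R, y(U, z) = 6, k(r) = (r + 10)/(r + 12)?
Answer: 2082/77 ≈ 27.039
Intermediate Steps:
k(r) = (10 + r)/(12 + r)
n(R) = -5 + 6/R
s = -382/77 (s = -5 + 6/154 = -5 + 6*(1/154) = -5 + 3/77 = -382/77 ≈ -4.9610)
s + C(k(-7)) = -382/77 + 32 = 2082/77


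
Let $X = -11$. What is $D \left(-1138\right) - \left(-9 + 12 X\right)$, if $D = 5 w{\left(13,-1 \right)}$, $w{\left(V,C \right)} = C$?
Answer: $5831$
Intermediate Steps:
$D = -5$ ($D = 5 \left(-1\right) = -5$)
$D \left(-1138\right) - \left(-9 + 12 X\right) = \left(-5\right) \left(-1138\right) + \left(\left(-12\right) \left(-11\right) + 9\right) = 5690 + \left(132 + 9\right) = 5690 + 141 = 5831$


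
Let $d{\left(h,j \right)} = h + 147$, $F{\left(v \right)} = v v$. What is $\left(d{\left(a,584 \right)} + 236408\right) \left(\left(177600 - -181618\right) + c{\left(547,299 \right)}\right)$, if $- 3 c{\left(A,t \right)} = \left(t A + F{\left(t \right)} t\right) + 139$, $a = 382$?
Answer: $-2038995867323$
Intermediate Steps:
$F{\left(v \right)} = v^{2}$
$c{\left(A,t \right)} = - \frac{139}{3} - \frac{t^{3}}{3} - \frac{A t}{3}$ ($c{\left(A,t \right)} = - \frac{\left(t A + t^{2} t\right) + 139}{3} = - \frac{\left(A t + t^{3}\right) + 139}{3} = - \frac{\left(t^{3} + A t\right) + 139}{3} = - \frac{139 + t^{3} + A t}{3} = - \frac{139}{3} - \frac{t^{3}}{3} - \frac{A t}{3}$)
$d{\left(h,j \right)} = 147 + h$
$\left(d{\left(a,584 \right)} + 236408\right) \left(\left(177600 - -181618\right) + c{\left(547,299 \right)}\right) = \left(\left(147 + 382\right) + 236408\right) \left(\left(177600 - -181618\right) - \left(\frac{139}{3} + \frac{163553}{3} + \frac{26730899}{3}\right)\right) = \left(529 + 236408\right) \left(\left(177600 + 181618\right) - \frac{26894591}{3}\right) = 236937 \left(359218 - \frac{26894591}{3}\right) = 236937 \left(- \frac{25816937}{3}\right) = -2038995867323$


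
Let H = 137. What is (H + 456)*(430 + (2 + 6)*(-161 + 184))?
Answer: 364102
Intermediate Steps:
(H + 456)*(430 + (2 + 6)*(-161 + 184)) = (137 + 456)*(430 + (2 + 6)*(-161 + 184)) = 593*(430 + 8*23) = 593*(430 + 184) = 593*614 = 364102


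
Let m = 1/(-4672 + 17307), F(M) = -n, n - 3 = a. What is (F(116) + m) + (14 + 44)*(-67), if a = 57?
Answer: -49857709/12635 ≈ -3946.0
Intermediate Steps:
n = 60 (n = 3 + 57 = 60)
F(M) = -60 (F(M) = -1*60 = -60)
m = 1/12635 ≈ 7.9145e-5
(F(116) + m) + (14 + 44)*(-67) = (-60 + 1/12635) + (14 + 44)*(-67) = -758099/12635 + 58*(-67) = -758099/12635 - 3886 = -49857709/12635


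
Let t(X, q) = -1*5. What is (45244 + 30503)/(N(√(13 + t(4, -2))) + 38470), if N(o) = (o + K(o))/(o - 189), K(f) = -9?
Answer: 104067349184841/52853259621193 + 27268920*√2/52853259621193 ≈ 1.9690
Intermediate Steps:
t(X, q) = -5
N(o) = (-9 + o)/(-189 + o) (N(o) = (o - 9)/(o - 189) = (-9 + o)/(-189 + o))
(45244 + 30503)/(N(√(13 + t(4, -2))) + 38470) = (45244 + 30503)/((-9 + √(13 - 5))/(-189 + √(13 - 5)) + 38470) = 75747/((-9 + √8)/(-189 + √8) + 38470) = 75747/((-9 + 2*√2)/(-189 + 2*√2) + 38470) = 75747/(38470 + (-9 + 2*√2)/(-189 + 2*√2))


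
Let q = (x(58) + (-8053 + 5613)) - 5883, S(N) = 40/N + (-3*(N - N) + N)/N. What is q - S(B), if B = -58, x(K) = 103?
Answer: -238389/29 ≈ -8220.3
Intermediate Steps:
S(N) = 1 + 40/N (S(N) = 40/N + (-3*0 + N)/N = 40/N + (0 + N)/N = 40/N + N/N = 40/N + 1 = 1 + 40/N)
q = -8220 (q = (103 + (-8053 + 5613)) - 5883 = (103 - 2440) - 5883 = -2337 - 5883 = -8220)
q - S(B) = -8220 - (40 - 58)/(-58) = -8220 - (-1)*(-18)/58 = -8220 - 1*9/29 = -8220 - 9/29 = -238389/29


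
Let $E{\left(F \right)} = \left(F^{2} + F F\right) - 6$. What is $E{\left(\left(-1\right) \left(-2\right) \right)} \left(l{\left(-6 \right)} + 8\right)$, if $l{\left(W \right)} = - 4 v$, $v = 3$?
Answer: $-8$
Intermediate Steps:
$l{\left(W \right)} = -12$ ($l{\left(W \right)} = \left(-4\right) 3 = -12$)
$E{\left(F \right)} = -6 + 2 F^{2}$ ($E{\left(F \right)} = \left(F^{2} + F^{2}\right) - 6 = 2 F^{2} - 6 = -6 + 2 F^{2}$)
$E{\left(\left(-1\right) \left(-2\right) \right)} \left(l{\left(-6 \right)} + 8\right) = \left(-6 + 2 \left(\left(-1\right) \left(-2\right)\right)^{2}\right) \left(-12 + 8\right) = \left(-6 + 2 \cdot 2^{2}\right) \left(-4\right) = \left(-6 + 2 \cdot 4\right) \left(-4\right) = \left(-6 + 8\right) \left(-4\right) = 2 \left(-4\right) = -8$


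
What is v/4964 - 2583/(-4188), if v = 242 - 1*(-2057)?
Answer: 467713/433109 ≈ 1.0799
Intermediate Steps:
v = 2299 (v = 242 + 2057 = 2299)
v/4964 - 2583/(-4188) = 2299/4964 - 2583/(-4188) = 2299*(1/4964) - 2583*(-1/4188) = 2299/4964 + 861/1396 = 467713/433109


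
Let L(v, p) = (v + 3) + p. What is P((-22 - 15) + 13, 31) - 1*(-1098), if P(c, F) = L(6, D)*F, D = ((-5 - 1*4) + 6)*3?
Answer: 1098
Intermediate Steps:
D = -9 (D = ((-5 - 4) + 6)*3 = (-9 + 6)*3 = -3*3 = -9)
L(v, p) = 3 + p + v (L(v, p) = (3 + v) + p = 3 + p + v)
P(c, F) = 0 (P(c, F) = (3 - 9 + 6)*F = 0*F = 0)
P((-22 - 15) + 13, 31) - 1*(-1098) = 0 - 1*(-1098) = 0 + 1098 = 1098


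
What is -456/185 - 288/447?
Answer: -85704/27565 ≈ -3.1092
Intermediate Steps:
-456/185 - 288/447 = -456*1/185 - 288*1/447 = -456/185 - 96/149 = -85704/27565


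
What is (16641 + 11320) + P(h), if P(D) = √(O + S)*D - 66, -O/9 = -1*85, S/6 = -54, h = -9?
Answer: 27706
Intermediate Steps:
S = -324 (S = 6*(-54) = -324)
O = 765 (O = -(-9)*85 = -9*(-85) = 765)
P(D) = -66 + 21*D (P(D) = √(765 - 324)*D - 66 = √441*D - 66 = 21*D - 66 = -66 + 21*D)
(16641 + 11320) + P(h) = (16641 + 11320) + (-66 + 21*(-9)) = 27961 + (-66 - 189) = 27961 - 255 = 27706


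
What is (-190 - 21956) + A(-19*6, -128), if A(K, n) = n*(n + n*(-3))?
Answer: -54914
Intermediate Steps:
A(K, n) = -2*n² (A(K, n) = n*(n - 3*n) = n*(-2*n) = -2*n²)
(-190 - 21956) + A(-19*6, -128) = (-190 - 21956) - 2*(-128)² = -22146 - 2*16384 = -22146 - 32768 = -54914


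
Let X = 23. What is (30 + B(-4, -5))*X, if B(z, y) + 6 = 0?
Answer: 552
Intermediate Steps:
B(z, y) = -6 (B(z, y) = -6 + 0 = -6)
(30 + B(-4, -5))*X = (30 - 6)*23 = 24*23 = 552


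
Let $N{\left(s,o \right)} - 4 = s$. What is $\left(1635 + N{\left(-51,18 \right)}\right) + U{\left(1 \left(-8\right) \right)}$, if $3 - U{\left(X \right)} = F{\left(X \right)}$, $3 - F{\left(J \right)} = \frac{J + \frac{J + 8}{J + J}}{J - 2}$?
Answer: $\frac{7944}{5} \approx 1588.8$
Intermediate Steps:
$N{\left(s,o \right)} = 4 + s$
$F{\left(J \right)} = 3 - \frac{J + \frac{8 + J}{2 J}}{-2 + J}$ ($F{\left(J \right)} = 3 - \frac{J + \frac{J + 8}{J + J}}{J - 2} = 3 - \frac{J + \frac{8 + J}{2 J}}{-2 + J}$)
$U{\left(X \right)} = 3 - \frac{-8 - 13 X + 4 X^{2}}{2 X \left(-2 + X\right)}$
$\left(1635 + N{\left(-51,18 \right)}\right) + U{\left(1 \left(-8\right) \right)} = \left(1635 + \left(4 - 51\right)\right) + \frac{4 + \left(1 \left(-8\right)\right)^{2} + \frac{1 \left(-8\right)}{2}}{1 \left(-8\right) \left(-2 + 1 \left(-8\right)\right)} = \left(1635 - 47\right) + \frac{4 + \left(-8\right)^{2} + \frac{1}{2} \left(-8\right)}{\left(-8\right) \left(-2 - 8\right)} = 1588 - \frac{4 + 64 - 4}{8 \left(-10\right)} = 1588 - \left(- \frac{1}{80}\right) 64 = 1588 + \frac{4}{5} = \frac{7944}{5}$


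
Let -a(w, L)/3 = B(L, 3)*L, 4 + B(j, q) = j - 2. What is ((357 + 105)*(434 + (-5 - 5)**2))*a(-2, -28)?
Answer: -704598048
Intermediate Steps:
B(j, q) = -6 + j (B(j, q) = -4 + (j - 2) = -4 + (-2 + j) = -6 + j)
a(w, L) = -3*L*(-6 + L) (a(w, L) = -3*(-6 + L)*L = -3*L*(-6 + L))
((357 + 105)*(434 + (-5 - 5)**2))*a(-2, -28) = ((357 + 105)*(434 + (-5 - 5)**2))*(3*(-28)*(6 - 1*(-28))) = (462*(434 + (-10)**2))*(3*(-28)*(6 + 28)) = (462*(434 + 100))*(3*(-28)*34) = (462*534)*(-2856) = 246708*(-2856) = -704598048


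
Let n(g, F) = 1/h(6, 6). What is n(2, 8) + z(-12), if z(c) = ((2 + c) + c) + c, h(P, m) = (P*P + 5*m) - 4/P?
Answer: -6661/196 ≈ -33.985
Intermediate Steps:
h(P, m) = P**2 - 4/P + 5*m (h(P, m) = (P**2 + 5*m) - 4/P = P**2 - 4/P + 5*m)
z(c) = 2 + 3*c (z(c) = (2 + 2*c) + c = 2 + 3*c)
n(g, F) = 3/196 (n(g, F) = 1/(6**2 - 4/6 + 5*6) = 1/(36 - 4*1/6 + 30) = 1/(36 - 2/3 + 30) = 1/(196/3) = 3/196)
n(2, 8) + z(-12) = 3/196 + (2 + 3*(-12)) = 3/196 + (2 - 36) = 3/196 - 34 = -6661/196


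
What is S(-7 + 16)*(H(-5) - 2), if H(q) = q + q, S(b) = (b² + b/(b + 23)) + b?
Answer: -8667/8 ≈ -1083.4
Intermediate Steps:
S(b) = b + b² + b/(23 + b) (S(b) = (b² + b/(23 + b)) + b = b + b² + b/(23 + b))
H(q) = 2*q
S(-7 + 16)*(H(-5) - 2) = ((-7 + 16)*(24 + (-7 + 16)² + 24*(-7 + 16))/(23 + (-7 + 16)))*(2*(-5) - 2) = (9*(24 + 9² + 24*9)/(23 + 9))*(-10 - 2) = (9*(24 + 81 + 216)/32)*(-12) = (9*(1/32)*321)*(-12) = (2889/32)*(-12) = -8667/8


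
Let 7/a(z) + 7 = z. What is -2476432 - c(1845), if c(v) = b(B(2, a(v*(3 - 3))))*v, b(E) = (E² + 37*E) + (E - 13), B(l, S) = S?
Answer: -2384182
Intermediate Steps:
a(z) = 7/(-7 + z)
b(E) = -13 + E² + 38*E (b(E) = (E² + 37*E) + (-13 + E) = -13 + E² + 38*E)
c(v) = -50*v (c(v) = (-13 + (7/(-7 + v*(3 - 3)))² + 38*(7/(-7 + v*(3 - 3))))*v = (-13 + (7/(-7 + v*0))² + 38*(7/(-7 + v*0)))*v = (-13 + (7/(-7 + 0))² + 38*(7/(-7 + 0)))*v = (-13 + (7/(-7))² + 38*(7/(-7)))*v = (-13 + (7*(-⅐))² + 38*(7*(-⅐)))*v = (-13 + (-1)² + 38*(-1))*v = (-13 + 1 - 38)*v = -50*v)
-2476432 - c(1845) = -2476432 - (-50)*1845 = -2476432 - 1*(-92250) = -2476432 + 92250 = -2384182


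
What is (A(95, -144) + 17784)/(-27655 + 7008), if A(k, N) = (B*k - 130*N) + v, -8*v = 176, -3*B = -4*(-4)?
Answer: -107926/61941 ≈ -1.7424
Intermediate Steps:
B = -16/3 (B = -(-4)*(-4)/3 = -⅓*16 = -16/3 ≈ -5.3333)
v = -22 (v = -⅛*176 = -22)
A(k, N) = -22 - 130*N - 16*k/3 (A(k, N) = (-16*k/3 - 130*N) - 22 = (-130*N - 16*k/3) - 22 = -22 - 130*N - 16*k/3)
(A(95, -144) + 17784)/(-27655 + 7008) = ((-22 - 130*(-144) - 16/3*95) + 17784)/(-27655 + 7008) = ((-22 + 18720 - 1520/3) + 17784)/(-20647) = (54574/3 + 17784)*(-1/20647) = (107926/3)*(-1/20647) = -107926/61941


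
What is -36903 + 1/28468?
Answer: -1050554603/28468 ≈ -36903.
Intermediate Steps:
-36903 + 1/28468 = -1050554603/28468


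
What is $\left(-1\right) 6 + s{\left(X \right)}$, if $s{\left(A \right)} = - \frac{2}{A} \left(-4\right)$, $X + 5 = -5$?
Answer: $- \frac{34}{5} \approx -6.8$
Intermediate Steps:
$X = -10$ ($X = -5 - 5 = -10$)
$s{\left(A \right)} = \frac{8}{A}$
$\left(-1\right) 6 + s{\left(X \right)} = \left(-1\right) 6 + \frac{8}{-10} = -6 + 8 \left(- \frac{1}{10}\right) = -6 - \frac{4}{5} = - \frac{34}{5}$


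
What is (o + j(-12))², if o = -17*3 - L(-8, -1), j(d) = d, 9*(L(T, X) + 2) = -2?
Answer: 299209/81 ≈ 3693.9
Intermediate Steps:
L(T, X) = -20/9 (L(T, X) = -2 + (⅑)*(-2) = -2 - 2/9 = -20/9)
o = -439/9 (o = -17*3 - 1*(-20/9) = -51 + 20/9 = -439/9 ≈ -48.778)
(o + j(-12))² = (-439/9 - 12)² = (-547/9)² = 299209/81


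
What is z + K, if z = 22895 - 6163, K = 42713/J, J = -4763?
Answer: 7241073/433 ≈ 16723.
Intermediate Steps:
K = -3883/433 (K = 42713/(-4763) = 42713*(-1/4763) = -3883/433 ≈ -8.9677)
z = 16732
z + K = 16732 - 3883/433 = 7241073/433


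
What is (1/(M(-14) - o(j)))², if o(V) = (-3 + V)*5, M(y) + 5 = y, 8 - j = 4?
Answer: 1/576 ≈ 0.0017361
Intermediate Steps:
j = 4 (j = 8 - 1*4 = 8 - 4 = 4)
M(y) = -5 + y
o(V) = -15 + 5*V
(1/(M(-14) - o(j)))² = (1/((-5 - 14) - (-15 + 5*4)))² = (1/(-19 - (-15 + 20)))² = (1/(-19 - 1*5))² = (1/(-19 - 5))² = (1/(-24))² = (-1/24)² = 1/576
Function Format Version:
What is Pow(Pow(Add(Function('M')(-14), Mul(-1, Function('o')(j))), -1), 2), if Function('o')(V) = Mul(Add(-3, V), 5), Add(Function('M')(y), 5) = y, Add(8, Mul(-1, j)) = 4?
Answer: Rational(1, 576) ≈ 0.0017361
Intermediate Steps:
j = 4 (j = Add(8, Mul(-1, 4)) = Add(8, -4) = 4)
Function('M')(y) = Add(-5, y)
Function('o')(V) = Add(-15, Mul(5, V))
Pow(Pow(Add(Function('M')(-14), Mul(-1, Function('o')(j))), -1), 2) = Pow(Pow(Add(Add(-5, -14), Mul(-1, Add(-15, Mul(5, 4)))), -1), 2) = Pow(Pow(Add(-19, Mul(-1, Add(-15, 20))), -1), 2) = Pow(Pow(Add(-19, Mul(-1, 5)), -1), 2) = Pow(Pow(Add(-19, -5), -1), 2) = Pow(Pow(-24, -1), 2) = Pow(Rational(-1, 24), 2) = Rational(1, 576)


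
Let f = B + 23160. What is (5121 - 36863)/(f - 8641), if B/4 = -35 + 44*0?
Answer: -31742/14379 ≈ -2.2075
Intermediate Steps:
B = -140 (B = 4*(-35 + 44*0) = 4*(-35 + 0) = 4*(-35) = -140)
f = 23020 (f = -140 + 23160 = 23020)
(5121 - 36863)/(f - 8641) = (5121 - 36863)/(23020 - 8641) = -31742/14379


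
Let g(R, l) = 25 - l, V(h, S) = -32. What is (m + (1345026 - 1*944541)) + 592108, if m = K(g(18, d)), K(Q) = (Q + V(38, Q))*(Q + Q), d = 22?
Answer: 992419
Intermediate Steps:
K(Q) = 2*Q*(-32 + Q) (K(Q) = (Q - 32)*(Q + Q) = (-32 + Q)*(2*Q) = 2*Q*(-32 + Q))
m = -174 (m = 2*(25 - 1*22)*(-32 + (25 - 1*22)) = 2*(25 - 22)*(-32 + (25 - 22)) = 2*3*(-32 + 3) = 2*3*(-29) = -174)
(m + (1345026 - 1*944541)) + 592108 = (-174 + (1345026 - 1*944541)) + 592108 = (-174 + (1345026 - 944541)) + 592108 = (-174 + 400485) + 592108 = 400311 + 592108 = 992419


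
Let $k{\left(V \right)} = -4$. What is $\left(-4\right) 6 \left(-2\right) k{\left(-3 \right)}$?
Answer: $-192$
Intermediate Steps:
$\left(-4\right) 6 \left(-2\right) k{\left(-3 \right)} = \left(-4\right) 6 \left(-2\right) \left(-4\right) = \left(-24\right) \left(-2\right) \left(-4\right) = 48 \left(-4\right) = -192$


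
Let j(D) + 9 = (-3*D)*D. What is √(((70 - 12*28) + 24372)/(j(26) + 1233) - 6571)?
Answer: 7*I*√21770310/402 ≈ 81.246*I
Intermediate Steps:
j(D) = -9 - 3*D² (j(D) = -9 + (-3*D)*D = -9 - 3*D²)
√(((70 - 12*28) + 24372)/(j(26) + 1233) - 6571) = √(((70 - 12*28) + 24372)/((-9 - 3*26²) + 1233) - 6571) = √(((70 - 336) + 24372)/((-9 - 3*676) + 1233) - 6571) = √((-266 + 24372)/((-9 - 2028) + 1233) - 6571) = √(24106/(-2037 + 1233) - 6571) = √(24106/(-804) - 6571) = √(24106*(-1/804) - 6571) = √(-12053/402 - 6571) = √(-2653595/402) = 7*I*√21770310/402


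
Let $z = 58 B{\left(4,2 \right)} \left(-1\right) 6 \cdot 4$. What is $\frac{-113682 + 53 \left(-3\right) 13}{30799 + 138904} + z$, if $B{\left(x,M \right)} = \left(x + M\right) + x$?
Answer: $- \frac{2362381509}{169703} \approx -13921.0$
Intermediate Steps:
$B{\left(x,M \right)} = M + 2 x$ ($B{\left(x,M \right)} = \left(M + x\right) + x = M + 2 x$)
$z = -13920$ ($z = 58 \left(2 + 2 \cdot 4\right) \left(-1\right) 6 \cdot 4 = 58 \left(2 + 8\right) \left(\left(-6\right) 4\right) = 58 \cdot 10 \left(-24\right) = 580 \left(-24\right) = -13920$)
$\frac{-113682 + 53 \left(-3\right) 13}{30799 + 138904} + z = \frac{-113682 + 53 \left(-3\right) 13}{30799 + 138904} - 13920 = \frac{-113682 - 2067}{169703} - 13920 = \left(-113682 - 2067\right) \frac{1}{169703} - 13920 = \left(-115749\right) \frac{1}{169703} - 13920 = - \frac{115749}{169703} - 13920 = - \frac{2362381509}{169703}$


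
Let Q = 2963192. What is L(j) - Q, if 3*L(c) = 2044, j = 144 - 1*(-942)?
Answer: -8887532/3 ≈ -2.9625e+6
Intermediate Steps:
j = 1086 (j = 144 + 942 = 1086)
L(c) = 2044/3 (L(c) = (⅓)*2044 = 2044/3)
L(j) - Q = 2044/3 - 1*2963192 = 2044/3 - 2963192 = -8887532/3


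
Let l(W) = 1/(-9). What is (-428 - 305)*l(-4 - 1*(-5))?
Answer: 733/9 ≈ 81.444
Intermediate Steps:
l(W) = -1/9
(-428 - 305)*l(-4 - 1*(-5)) = (-428 - 305)*(-1/9) = -733*(-1/9) = 733/9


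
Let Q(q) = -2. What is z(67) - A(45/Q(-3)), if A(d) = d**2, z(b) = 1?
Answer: -2021/4 ≈ -505.25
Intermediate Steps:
z(67) - A(45/Q(-3)) = 1 - (45/(-2))**2 = 1 - (45*(-1/2))**2 = 1 - (-45/2)**2 = 1 - 1*2025/4 = 1 - 2025/4 = -2021/4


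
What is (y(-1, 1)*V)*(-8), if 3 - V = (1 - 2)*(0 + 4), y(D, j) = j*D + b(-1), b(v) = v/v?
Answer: 0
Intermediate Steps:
b(v) = 1
y(D, j) = 1 + D*j (y(D, j) = j*D + 1 = D*j + 1 = 1 + D*j)
V = 7 (V = 3 - (1 - 2)*(0 + 4) = 3 - (-1)*4 = 3 - 1*(-4) = 3 + 4 = 7)
(y(-1, 1)*V)*(-8) = ((1 - 1*1)*7)*(-8) = ((1 - 1)*7)*(-8) = (0*7)*(-8) = 0*(-8) = 0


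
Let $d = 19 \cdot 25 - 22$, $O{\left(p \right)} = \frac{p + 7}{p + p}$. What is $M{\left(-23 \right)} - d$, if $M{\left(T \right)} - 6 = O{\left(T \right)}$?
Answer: $- \frac{10273}{23} \approx -446.65$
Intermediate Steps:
$O{\left(p \right)} = \frac{7 + p}{2 p}$
$M{\left(T \right)} = 6 + \frac{7 + T}{2 T}$
$d = 453$ ($d = 475 - 22 = 453$)
$M{\left(-23 \right)} - d = \frac{7 + 13 \left(-23\right)}{2 \left(-23\right)} - 453 = \frac{1}{2} \left(- \frac{1}{23}\right) \left(7 - 299\right) - 453 = \frac{1}{2} \left(- \frac{1}{23}\right) \left(-292\right) - 453 = \frac{146}{23} - 453 = - \frac{10273}{23}$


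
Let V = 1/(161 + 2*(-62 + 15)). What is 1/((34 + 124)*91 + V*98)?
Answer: 67/963424 ≈ 6.9544e-5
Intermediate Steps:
V = 1/67 (V = 1/(161 + 2*(-47)) = 1/(161 - 94) = 1/67 ≈ 0.014925)
1/((34 + 124)*91 + V*98) = 1/((34 + 124)*91 + (1/67)*98) = 1/(158*91 + 98/67) = 1/(14378 + 98/67) = 1/(963424/67) = 67/963424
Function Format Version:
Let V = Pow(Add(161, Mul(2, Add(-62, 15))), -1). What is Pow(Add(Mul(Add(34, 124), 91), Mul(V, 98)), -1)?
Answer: Rational(67, 963424) ≈ 6.9544e-5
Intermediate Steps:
V = Rational(1, 67) (V = Pow(Add(161, Mul(2, -47)), -1) = Pow(Add(161, -94), -1) = Pow(67, -1) = Rational(1, 67) ≈ 0.014925)
Pow(Add(Mul(Add(34, 124), 91), Mul(V, 98)), -1) = Pow(Add(Mul(Add(34, 124), 91), Mul(Rational(1, 67), 98)), -1) = Pow(Add(Mul(158, 91), Rational(98, 67)), -1) = Pow(Add(14378, Rational(98, 67)), -1) = Pow(Rational(963424, 67), -1) = Rational(67, 963424)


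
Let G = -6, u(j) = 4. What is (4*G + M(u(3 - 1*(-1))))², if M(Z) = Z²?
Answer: 64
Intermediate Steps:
(4*G + M(u(3 - 1*(-1))))² = (4*(-6) + 4²)² = (-24 + 16)² = (-8)² = 64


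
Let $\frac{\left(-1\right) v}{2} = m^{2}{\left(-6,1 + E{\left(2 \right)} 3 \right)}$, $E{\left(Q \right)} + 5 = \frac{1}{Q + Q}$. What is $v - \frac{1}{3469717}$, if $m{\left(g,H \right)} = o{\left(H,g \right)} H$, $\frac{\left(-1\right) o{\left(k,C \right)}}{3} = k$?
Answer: $- \frac{246399624575021}{444123776} \approx -5.548 \cdot 10^{5}$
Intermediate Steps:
$E{\left(Q \right)} = -5 + \frac{1}{2 Q}$ ($E{\left(Q \right)} = -5 + \frac{1}{Q + Q} = -5 + \frac{1}{2 Q}$)
$o{\left(k,C \right)} = - 3 k$
$m{\left(g,H \right)} = - 3 H^{2}$ ($m{\left(g,H \right)} = - 3 H H = - 3 H^{2}$)
$v = - \frac{71014329}{128}$ ($v = - 2 \left(- 3 \left(1 + \left(-5 + \frac{1}{2 \cdot 2}\right) 3\right)^{2}\right)^{2} = - 2 \left(- 3 \left(1 + \left(-5 + \frac{1}{2} \cdot \frac{1}{2}\right) 3\right)^{2}\right)^{2} = - 2 \left(- 3 \left(1 + \left(-5 + \frac{1}{4}\right) 3\right)^{2}\right)^{2} = - 2 \left(- 3 \left(1 - \frac{57}{4}\right)^{2}\right)^{2} = - 2 \left(- 3 \left(- \frac{53}{4}\right)^{2}\right)^{2} = - 2 \left(\left(-3\right) \frac{2809}{16}\right)^{2} = - 2 \left(- \frac{8427}{16}\right)^{2} = \left(-2\right) \frac{71014329}{256} = - \frac{71014329}{128} \approx -5.548 \cdot 10^{5}$)
$v - \frac{1}{3469717} = - \frac{71014329}{128} - \frac{1}{3469717} = - \frac{246399624575021}{444123776}$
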